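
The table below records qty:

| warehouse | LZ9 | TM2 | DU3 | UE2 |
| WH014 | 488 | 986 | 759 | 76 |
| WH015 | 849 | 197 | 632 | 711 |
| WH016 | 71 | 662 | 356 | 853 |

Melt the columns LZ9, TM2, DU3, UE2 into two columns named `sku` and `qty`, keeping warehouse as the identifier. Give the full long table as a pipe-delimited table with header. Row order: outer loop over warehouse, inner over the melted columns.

Each (warehouse, column) pair becomes one row: 3 × 4 = 12 rows.
For example, (WH014, LZ9) → qty=488.

| warehouse | sku | qty |
| WH014 | LZ9 | 488 |
| WH014 | TM2 | 986 |
| WH014 | DU3 | 759 |
| WH014 | UE2 | 76 |
| WH015 | LZ9 | 849 |
| WH015 | TM2 | 197 |
| WH015 | DU3 | 632 |
| WH015 | UE2 | 711 |
| WH016 | LZ9 | 71 |
| WH016 | TM2 | 662 |
| WH016 | DU3 | 356 |
| WH016 | UE2 | 853 |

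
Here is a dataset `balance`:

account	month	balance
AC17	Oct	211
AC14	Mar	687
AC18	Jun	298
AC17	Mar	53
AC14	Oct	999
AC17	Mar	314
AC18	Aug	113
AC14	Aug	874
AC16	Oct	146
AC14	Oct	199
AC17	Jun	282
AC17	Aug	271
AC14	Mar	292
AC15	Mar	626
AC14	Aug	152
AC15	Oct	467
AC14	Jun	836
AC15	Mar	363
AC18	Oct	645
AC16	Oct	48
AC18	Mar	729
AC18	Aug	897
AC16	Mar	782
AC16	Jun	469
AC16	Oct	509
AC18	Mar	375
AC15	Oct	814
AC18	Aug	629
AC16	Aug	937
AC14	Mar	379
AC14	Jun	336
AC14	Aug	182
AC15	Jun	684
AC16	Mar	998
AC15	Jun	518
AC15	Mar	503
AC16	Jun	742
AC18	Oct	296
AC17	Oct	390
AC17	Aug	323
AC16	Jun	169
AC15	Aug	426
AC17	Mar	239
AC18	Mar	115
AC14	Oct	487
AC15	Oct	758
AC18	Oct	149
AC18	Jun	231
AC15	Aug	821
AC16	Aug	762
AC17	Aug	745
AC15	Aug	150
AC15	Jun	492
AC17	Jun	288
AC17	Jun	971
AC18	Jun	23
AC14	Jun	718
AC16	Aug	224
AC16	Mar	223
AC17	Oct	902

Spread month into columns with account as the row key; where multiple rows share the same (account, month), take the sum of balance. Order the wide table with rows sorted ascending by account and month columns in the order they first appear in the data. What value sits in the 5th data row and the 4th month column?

1639

With rows sorted ascending by account, row 5 is account=AC18. month columns in first-appearance order: Oct, Mar, Jun, Aug; column 4 is Aug.
Long rows with account=AC18, month=Aug: 113 + 897 + 629 = 1639.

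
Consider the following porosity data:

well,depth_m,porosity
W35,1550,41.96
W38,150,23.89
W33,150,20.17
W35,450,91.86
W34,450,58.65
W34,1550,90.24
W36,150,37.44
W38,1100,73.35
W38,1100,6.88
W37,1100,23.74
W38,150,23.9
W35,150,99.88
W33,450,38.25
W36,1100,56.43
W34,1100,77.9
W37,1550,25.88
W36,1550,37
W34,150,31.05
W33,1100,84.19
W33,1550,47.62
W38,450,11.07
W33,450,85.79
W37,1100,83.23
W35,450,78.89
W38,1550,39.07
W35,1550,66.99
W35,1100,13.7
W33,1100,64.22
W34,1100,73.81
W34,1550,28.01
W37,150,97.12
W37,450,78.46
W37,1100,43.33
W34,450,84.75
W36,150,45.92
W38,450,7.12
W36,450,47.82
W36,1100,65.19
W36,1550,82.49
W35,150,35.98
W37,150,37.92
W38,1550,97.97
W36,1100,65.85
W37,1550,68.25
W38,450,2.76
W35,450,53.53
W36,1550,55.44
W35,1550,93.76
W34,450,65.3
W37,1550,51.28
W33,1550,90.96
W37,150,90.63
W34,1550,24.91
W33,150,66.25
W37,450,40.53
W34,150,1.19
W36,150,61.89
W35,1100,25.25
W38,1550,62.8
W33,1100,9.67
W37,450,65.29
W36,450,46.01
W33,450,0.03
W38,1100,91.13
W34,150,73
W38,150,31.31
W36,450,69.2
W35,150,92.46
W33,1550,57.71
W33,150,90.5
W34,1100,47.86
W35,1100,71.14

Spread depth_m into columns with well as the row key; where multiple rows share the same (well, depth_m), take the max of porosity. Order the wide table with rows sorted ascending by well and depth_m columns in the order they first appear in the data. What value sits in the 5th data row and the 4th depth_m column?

With rows sorted ascending by well, row 5 is well=W37. depth_m columns in first-appearance order: 1550, 150, 450, 1100; column 4 is 1100.
Long rows with well=W37, depth_m=1100: max(23.74, 83.23, 43.33) = 83.23.

83.23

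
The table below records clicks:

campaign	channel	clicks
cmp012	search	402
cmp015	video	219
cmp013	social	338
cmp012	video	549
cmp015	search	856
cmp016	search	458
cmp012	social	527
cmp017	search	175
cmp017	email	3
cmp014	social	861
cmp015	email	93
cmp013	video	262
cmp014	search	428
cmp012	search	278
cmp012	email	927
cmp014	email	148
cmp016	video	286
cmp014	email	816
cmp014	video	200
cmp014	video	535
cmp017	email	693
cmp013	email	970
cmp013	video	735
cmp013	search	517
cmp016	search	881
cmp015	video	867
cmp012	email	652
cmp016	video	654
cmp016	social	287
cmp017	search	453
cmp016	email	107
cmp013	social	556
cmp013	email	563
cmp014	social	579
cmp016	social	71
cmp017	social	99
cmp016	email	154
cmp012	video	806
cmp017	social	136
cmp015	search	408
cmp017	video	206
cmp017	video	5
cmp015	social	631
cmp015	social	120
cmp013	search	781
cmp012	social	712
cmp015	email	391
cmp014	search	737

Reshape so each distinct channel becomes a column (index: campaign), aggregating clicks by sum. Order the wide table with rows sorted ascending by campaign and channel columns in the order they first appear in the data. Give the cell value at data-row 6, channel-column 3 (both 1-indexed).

235

With rows sorted ascending by campaign, row 6 is campaign=cmp017. channel columns in first-appearance order: search, video, social, email; column 3 is social.
Long rows with campaign=cmp017, channel=social: 99 + 136 = 235.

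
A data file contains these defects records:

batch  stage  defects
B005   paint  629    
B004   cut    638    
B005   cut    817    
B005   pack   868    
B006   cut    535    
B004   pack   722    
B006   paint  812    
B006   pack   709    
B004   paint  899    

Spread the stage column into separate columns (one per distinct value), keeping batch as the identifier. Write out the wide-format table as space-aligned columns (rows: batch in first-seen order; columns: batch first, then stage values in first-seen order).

Columns: batch plus the 3 distinct stage values (paint, cut, pack).
For example, row B005 column paint takes defects=629 from the long row (B005, paint).

batch  paint  cut  pack
B005   629    817  868 
B004   899    638  722 
B006   812    535  709 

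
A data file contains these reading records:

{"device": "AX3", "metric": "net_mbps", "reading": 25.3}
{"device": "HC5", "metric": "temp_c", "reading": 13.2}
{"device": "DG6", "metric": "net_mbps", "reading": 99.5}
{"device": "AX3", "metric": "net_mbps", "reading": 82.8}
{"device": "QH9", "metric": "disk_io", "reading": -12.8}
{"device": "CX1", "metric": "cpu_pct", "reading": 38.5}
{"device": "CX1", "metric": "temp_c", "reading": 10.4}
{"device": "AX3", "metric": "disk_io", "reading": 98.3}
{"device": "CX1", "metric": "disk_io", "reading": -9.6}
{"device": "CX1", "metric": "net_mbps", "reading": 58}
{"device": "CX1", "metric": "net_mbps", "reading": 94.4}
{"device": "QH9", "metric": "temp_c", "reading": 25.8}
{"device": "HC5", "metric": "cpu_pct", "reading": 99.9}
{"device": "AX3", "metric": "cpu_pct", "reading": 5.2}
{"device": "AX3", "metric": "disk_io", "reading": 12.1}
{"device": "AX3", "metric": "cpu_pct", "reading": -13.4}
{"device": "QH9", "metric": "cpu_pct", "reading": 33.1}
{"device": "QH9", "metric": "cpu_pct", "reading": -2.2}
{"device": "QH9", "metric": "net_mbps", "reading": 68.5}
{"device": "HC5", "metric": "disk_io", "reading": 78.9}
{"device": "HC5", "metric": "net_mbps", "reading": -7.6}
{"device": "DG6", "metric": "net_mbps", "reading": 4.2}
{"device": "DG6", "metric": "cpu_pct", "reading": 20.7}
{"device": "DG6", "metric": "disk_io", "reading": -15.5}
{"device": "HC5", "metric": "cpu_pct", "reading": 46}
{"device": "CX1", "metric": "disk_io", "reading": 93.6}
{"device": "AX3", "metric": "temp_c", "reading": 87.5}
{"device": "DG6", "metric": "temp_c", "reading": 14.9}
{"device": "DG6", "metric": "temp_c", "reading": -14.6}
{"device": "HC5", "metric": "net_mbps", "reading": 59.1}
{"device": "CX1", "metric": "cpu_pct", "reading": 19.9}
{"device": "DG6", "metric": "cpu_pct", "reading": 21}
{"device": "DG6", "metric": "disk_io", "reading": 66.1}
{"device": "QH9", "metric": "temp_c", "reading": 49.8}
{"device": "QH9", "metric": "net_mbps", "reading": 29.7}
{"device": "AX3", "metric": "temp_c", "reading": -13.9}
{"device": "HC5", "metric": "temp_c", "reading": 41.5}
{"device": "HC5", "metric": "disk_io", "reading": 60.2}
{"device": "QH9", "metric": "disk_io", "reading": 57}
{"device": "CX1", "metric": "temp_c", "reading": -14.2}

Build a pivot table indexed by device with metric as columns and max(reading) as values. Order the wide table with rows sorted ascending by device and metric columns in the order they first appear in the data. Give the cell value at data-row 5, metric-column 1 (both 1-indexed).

With rows sorted ascending by device, row 5 is device=QH9. metric columns in first-appearance order: net_mbps, temp_c, disk_io, cpu_pct; column 1 is net_mbps.
Long rows with device=QH9, metric=net_mbps: max(68.5, 29.7) = 68.5.

68.5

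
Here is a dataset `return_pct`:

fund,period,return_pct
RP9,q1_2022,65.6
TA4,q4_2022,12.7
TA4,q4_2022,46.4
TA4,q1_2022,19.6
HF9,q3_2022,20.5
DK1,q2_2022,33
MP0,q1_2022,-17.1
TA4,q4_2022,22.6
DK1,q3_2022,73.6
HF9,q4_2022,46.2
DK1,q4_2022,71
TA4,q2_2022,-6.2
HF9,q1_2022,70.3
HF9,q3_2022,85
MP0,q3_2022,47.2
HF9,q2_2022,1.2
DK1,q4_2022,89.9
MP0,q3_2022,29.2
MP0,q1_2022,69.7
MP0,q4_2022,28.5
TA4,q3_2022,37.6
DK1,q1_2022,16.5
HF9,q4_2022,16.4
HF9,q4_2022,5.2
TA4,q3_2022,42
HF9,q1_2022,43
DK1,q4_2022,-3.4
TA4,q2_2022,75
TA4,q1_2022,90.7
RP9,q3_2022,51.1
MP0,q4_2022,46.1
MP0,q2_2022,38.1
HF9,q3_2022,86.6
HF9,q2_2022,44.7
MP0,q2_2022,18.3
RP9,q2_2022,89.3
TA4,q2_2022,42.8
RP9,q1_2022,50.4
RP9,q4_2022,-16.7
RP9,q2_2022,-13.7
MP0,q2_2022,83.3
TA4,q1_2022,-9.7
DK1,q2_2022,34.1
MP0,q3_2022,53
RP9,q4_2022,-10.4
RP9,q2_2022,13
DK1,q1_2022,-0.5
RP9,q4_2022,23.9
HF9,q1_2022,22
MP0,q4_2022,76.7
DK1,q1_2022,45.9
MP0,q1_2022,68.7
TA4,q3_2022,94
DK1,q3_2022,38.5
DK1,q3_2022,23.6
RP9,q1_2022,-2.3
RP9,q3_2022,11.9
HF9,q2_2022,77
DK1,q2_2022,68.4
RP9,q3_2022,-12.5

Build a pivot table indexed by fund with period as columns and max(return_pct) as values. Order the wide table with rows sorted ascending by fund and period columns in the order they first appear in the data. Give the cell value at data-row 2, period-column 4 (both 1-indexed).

77

With rows sorted ascending by fund, row 2 is fund=HF9. period columns in first-appearance order: q1_2022, q4_2022, q3_2022, q2_2022; column 4 is q2_2022.
Long rows with fund=HF9, period=q2_2022: max(1.2, 44.7, 77) = 77.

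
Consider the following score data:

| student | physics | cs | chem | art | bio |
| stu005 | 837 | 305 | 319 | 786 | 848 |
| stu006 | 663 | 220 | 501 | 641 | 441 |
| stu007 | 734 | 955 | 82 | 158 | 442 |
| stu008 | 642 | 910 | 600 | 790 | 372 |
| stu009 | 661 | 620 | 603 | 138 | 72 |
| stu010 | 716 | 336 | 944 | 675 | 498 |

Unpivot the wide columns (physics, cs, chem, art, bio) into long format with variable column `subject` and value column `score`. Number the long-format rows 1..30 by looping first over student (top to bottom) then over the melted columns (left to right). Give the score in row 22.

620

30 rows total (6 × 5). Row 22: index ⌊(22-1)/5⌋ = 4 into student → stu009; (22-1) mod 5 = 1 into the melted columns → cs.
So row 22 is (stu009, cs, 620); score = 620.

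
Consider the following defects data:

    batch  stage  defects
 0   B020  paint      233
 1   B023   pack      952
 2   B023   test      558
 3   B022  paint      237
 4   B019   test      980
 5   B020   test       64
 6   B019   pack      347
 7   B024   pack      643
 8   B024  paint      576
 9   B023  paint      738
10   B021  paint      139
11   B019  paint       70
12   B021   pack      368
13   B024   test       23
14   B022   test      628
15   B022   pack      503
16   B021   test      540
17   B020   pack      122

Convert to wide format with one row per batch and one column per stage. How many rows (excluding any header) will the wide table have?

6

6 distinct batch values → 6 rows.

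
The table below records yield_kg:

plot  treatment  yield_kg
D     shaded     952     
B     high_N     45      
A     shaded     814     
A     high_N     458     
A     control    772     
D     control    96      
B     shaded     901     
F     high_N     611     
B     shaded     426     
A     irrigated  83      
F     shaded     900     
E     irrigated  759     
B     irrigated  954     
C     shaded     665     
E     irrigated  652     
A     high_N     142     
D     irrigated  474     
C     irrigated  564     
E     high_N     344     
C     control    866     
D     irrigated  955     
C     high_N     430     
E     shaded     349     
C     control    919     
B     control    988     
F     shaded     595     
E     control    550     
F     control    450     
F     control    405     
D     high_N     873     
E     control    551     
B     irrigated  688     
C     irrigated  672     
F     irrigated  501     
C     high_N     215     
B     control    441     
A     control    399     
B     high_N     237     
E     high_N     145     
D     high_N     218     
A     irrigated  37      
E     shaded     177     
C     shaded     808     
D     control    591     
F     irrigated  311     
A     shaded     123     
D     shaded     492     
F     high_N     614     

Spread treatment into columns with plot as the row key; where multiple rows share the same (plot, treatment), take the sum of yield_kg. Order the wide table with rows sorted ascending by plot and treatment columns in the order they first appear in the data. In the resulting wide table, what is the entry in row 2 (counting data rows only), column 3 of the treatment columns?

With rows sorted ascending by plot, row 2 is plot=B. treatment columns in first-appearance order: shaded, high_N, control, irrigated; column 3 is control.
Long rows with plot=B, treatment=control: 988 + 441 = 1429.

1429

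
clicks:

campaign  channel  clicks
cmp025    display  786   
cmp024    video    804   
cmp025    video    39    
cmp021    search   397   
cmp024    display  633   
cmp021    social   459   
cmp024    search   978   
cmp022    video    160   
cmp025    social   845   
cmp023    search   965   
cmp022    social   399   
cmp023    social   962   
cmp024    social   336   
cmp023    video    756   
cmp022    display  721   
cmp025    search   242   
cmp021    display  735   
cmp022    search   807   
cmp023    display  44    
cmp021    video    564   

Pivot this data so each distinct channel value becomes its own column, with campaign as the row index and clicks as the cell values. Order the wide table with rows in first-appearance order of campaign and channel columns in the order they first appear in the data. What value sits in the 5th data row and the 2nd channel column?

756

With rows in first-appearance order of campaign, row 5 is campaign=cmp023. channel columns in first-appearance order: display, video, search, social; column 2 is video.
Long rows with campaign=cmp023, channel=video: clicks = 756.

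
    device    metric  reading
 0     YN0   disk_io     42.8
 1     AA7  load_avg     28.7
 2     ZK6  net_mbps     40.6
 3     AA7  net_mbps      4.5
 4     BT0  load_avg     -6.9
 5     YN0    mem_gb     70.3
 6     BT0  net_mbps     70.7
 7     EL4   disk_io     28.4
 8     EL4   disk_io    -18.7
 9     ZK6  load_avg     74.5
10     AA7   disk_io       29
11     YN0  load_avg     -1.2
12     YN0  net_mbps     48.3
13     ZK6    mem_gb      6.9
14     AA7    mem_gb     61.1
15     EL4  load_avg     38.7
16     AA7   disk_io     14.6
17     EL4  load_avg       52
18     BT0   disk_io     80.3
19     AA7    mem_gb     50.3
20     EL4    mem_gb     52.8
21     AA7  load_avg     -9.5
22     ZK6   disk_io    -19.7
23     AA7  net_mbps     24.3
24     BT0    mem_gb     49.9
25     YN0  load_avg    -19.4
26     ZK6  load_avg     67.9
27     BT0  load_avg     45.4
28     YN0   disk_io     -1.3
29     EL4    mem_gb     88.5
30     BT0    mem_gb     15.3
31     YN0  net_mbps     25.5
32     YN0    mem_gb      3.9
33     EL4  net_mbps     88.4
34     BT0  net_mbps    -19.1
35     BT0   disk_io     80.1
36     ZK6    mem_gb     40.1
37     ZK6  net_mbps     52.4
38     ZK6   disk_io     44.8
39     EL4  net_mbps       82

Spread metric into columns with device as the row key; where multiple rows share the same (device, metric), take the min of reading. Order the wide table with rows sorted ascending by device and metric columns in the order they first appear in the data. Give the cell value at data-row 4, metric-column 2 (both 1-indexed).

With rows sorted ascending by device, row 4 is device=YN0. metric columns in first-appearance order: disk_io, load_avg, net_mbps, mem_gb; column 2 is load_avg.
Long rows with device=YN0, metric=load_avg: min(-1.2, -19.4) = -19.4.

-19.4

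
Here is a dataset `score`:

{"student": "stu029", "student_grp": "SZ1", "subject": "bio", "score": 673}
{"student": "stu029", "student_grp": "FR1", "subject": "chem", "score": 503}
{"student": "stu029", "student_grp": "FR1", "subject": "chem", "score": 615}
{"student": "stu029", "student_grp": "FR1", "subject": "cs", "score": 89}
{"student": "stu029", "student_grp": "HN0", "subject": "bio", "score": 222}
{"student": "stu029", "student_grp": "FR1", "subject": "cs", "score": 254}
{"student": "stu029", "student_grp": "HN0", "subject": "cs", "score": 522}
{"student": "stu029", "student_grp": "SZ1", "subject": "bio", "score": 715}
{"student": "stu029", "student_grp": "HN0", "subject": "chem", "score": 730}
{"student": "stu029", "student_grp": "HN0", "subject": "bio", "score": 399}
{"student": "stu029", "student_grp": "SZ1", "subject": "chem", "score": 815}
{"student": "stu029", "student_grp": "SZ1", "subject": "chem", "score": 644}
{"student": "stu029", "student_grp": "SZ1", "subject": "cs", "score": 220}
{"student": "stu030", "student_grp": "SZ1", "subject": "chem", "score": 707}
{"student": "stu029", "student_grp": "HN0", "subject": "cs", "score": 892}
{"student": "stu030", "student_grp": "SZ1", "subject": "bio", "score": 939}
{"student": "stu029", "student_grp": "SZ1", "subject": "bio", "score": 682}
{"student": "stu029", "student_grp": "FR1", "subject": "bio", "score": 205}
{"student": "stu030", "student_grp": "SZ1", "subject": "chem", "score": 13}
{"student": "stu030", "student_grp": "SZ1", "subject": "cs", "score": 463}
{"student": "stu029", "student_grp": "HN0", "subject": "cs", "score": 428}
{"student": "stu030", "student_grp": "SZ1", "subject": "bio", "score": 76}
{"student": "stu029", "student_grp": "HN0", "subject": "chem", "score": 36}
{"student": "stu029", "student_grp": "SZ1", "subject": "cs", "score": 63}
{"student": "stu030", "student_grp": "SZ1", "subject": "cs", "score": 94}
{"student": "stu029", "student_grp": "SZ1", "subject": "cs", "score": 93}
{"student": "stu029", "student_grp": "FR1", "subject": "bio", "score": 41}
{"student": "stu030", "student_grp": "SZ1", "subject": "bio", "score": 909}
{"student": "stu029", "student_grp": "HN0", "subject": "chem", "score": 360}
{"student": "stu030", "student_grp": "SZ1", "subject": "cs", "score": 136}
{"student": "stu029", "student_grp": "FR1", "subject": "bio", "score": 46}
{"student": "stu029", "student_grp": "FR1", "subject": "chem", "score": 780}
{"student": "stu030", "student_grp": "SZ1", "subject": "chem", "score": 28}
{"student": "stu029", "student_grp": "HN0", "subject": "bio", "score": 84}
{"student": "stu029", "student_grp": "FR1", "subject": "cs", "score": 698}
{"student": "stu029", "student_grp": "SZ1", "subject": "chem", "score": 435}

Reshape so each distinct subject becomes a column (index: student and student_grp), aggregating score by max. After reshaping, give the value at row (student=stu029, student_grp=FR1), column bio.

Rows with student=stu029, student_grp=FR1 and subject=bio: score values are 205, 41, 46.
max(205, 41, 46) = 205.

205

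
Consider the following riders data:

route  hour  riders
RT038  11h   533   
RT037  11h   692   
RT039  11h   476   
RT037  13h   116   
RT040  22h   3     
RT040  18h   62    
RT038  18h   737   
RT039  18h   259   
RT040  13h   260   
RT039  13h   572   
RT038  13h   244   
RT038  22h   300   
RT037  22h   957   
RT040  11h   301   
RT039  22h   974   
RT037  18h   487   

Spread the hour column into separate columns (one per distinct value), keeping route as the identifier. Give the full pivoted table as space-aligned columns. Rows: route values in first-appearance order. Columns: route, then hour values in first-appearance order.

route  11h  13h  22h  18h
RT038  533  244  300  737
RT037  692  116  957  487
RT039  476  572  974  259
RT040  301  260  3    62 

Columns: route plus the 4 distinct hour values (11h, 13h, 22h, 18h).
For example, row RT038 column 11h takes riders=533 from the long row (RT038, 11h).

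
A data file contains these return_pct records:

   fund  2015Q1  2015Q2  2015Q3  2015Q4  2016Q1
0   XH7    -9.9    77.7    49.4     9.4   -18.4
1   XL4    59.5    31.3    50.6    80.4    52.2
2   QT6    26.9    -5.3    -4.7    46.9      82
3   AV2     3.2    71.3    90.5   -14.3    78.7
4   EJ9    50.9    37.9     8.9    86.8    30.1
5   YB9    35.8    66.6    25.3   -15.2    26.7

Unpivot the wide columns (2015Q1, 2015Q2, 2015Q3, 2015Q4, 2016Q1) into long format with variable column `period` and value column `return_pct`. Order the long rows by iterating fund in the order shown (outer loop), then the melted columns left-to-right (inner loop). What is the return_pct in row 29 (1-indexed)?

-15.2

30 rows total (6 × 5). Row 29: index ⌊(29-1)/5⌋ = 5 into fund → YB9; (29-1) mod 5 = 3 into the melted columns → 2015Q4.
So row 29 is (YB9, 2015Q4, -15.2); return_pct = -15.2.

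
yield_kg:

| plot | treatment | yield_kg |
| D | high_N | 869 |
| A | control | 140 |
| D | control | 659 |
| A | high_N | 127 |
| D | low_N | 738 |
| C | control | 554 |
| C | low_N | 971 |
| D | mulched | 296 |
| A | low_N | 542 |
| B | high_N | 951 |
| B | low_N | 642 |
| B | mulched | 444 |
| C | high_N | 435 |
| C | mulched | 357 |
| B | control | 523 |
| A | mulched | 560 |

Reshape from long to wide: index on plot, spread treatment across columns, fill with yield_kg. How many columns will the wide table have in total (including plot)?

5

1 column for plot plus 4 distinct treatment values → 5 columns.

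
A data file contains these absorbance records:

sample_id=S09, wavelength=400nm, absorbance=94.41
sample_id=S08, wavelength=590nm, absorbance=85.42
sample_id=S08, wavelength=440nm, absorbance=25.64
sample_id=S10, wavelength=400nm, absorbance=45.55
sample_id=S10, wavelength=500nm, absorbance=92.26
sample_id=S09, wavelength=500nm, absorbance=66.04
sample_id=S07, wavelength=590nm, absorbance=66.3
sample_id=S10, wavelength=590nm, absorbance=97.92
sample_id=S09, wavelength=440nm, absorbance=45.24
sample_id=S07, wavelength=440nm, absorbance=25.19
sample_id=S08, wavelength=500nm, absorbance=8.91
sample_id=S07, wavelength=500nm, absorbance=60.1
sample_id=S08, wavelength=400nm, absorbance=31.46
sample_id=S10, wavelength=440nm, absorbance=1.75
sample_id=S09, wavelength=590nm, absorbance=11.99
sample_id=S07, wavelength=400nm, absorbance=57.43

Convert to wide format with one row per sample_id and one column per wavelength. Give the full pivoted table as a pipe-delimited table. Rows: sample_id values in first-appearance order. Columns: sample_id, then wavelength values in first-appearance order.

Columns: sample_id plus the 4 distinct wavelength values (400nm, 590nm, 440nm, 500nm).
For example, row S09 column 400nm takes absorbance=94.41 from the long row (S09, 400nm).

| sample_id | 400nm | 590nm | 440nm | 500nm |
| S09 | 94.41 | 11.99 | 45.24 | 66.04 |
| S08 | 31.46 | 85.42 | 25.64 | 8.91 |
| S10 | 45.55 | 97.92 | 1.75 | 92.26 |
| S07 | 57.43 | 66.3 | 25.19 | 60.1 |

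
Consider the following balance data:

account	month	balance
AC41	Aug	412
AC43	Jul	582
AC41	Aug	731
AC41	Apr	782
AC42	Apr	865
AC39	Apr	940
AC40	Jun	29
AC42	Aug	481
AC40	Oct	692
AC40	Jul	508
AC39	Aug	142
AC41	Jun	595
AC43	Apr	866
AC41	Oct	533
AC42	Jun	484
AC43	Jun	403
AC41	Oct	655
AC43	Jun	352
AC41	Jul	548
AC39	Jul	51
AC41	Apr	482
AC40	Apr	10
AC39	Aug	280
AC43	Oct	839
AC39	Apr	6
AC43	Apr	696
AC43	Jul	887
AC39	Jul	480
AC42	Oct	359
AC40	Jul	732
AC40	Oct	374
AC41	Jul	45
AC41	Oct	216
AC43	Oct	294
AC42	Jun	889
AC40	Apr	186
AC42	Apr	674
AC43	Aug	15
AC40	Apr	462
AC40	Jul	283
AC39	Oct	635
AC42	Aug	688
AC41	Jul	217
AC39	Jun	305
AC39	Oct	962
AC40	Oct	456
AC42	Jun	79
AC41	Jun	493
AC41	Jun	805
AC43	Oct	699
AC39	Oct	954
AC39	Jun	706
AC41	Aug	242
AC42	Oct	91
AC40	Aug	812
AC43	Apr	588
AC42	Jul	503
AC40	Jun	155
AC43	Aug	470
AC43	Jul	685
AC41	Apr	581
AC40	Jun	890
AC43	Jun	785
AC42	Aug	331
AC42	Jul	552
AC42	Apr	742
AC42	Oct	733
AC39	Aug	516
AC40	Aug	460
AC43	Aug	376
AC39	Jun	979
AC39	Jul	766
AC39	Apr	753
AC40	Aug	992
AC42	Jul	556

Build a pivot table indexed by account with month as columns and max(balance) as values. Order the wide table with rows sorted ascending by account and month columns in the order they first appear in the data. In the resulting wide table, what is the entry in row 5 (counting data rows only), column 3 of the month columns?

866

With rows sorted ascending by account, row 5 is account=AC43. month columns in first-appearance order: Aug, Jul, Apr, Jun, Oct; column 3 is Apr.
Long rows with account=AC43, month=Apr: max(866, 696, 588) = 866.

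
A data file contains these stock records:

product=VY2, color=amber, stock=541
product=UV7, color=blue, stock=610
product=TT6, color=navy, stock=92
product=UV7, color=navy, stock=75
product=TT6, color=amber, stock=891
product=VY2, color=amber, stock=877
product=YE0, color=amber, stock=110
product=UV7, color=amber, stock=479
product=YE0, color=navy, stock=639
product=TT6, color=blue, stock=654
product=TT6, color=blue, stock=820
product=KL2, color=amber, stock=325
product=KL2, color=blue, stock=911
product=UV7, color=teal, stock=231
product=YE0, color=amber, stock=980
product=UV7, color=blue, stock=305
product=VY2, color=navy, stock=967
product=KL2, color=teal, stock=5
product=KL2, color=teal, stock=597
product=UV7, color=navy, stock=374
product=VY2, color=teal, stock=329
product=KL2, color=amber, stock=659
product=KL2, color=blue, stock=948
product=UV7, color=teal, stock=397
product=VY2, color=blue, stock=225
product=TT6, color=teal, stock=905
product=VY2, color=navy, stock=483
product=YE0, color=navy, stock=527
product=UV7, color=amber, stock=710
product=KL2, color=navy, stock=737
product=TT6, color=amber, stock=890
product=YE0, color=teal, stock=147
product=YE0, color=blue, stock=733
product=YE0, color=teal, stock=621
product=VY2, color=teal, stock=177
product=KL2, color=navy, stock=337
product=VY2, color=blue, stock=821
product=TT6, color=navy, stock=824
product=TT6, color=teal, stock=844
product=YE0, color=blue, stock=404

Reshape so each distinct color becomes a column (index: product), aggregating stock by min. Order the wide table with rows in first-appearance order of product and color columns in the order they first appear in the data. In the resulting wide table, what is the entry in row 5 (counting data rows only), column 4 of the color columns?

With rows in first-appearance order of product, row 5 is product=KL2. color columns in first-appearance order: amber, blue, navy, teal; column 4 is teal.
Long rows with product=KL2, color=teal: min(5, 597) = 5.

5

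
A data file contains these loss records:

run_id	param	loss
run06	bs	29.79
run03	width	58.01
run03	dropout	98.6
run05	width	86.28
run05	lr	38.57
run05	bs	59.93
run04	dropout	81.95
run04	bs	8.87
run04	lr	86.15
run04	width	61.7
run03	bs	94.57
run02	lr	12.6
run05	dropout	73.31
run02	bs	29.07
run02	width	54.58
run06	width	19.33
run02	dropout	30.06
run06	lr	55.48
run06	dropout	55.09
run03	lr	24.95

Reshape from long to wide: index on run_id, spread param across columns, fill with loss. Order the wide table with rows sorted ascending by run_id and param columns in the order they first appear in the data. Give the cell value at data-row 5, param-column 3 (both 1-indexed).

With rows sorted ascending by run_id, row 5 is run_id=run06. param columns in first-appearance order: bs, width, dropout, lr; column 3 is dropout.
Long rows with run_id=run06, param=dropout: loss = 55.09.

55.09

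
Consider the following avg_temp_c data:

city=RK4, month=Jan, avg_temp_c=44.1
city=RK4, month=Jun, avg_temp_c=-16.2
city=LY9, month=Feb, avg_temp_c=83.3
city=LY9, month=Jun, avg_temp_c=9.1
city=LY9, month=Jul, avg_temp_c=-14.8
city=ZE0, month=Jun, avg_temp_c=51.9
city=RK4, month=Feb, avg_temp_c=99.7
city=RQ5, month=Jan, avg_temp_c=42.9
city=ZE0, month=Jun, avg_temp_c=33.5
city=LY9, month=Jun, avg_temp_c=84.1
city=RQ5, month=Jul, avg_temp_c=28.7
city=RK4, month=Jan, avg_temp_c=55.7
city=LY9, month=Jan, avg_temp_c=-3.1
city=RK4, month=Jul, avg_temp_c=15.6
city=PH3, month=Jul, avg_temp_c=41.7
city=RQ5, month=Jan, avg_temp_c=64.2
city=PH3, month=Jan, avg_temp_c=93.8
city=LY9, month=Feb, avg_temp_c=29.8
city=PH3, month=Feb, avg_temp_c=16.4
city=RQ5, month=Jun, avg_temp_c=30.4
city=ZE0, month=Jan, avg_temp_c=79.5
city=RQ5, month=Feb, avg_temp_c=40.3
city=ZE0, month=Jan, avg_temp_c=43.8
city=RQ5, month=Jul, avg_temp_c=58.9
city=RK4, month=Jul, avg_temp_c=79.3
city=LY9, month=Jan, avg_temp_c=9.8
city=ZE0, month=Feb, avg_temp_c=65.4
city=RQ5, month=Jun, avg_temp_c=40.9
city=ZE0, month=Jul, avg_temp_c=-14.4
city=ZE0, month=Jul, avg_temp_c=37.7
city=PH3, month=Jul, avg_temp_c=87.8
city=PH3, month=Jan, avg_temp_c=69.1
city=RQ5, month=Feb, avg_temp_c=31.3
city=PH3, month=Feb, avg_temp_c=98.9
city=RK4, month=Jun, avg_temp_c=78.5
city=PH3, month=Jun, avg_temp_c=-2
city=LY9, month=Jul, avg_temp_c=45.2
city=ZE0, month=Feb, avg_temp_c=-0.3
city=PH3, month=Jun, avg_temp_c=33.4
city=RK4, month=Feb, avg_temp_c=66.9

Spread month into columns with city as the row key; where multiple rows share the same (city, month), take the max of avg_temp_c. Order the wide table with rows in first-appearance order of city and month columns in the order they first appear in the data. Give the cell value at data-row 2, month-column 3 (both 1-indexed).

83.3

With rows in first-appearance order of city, row 2 is city=LY9. month columns in first-appearance order: Jan, Jun, Feb, Jul; column 3 is Feb.
Long rows with city=LY9, month=Feb: max(83.3, 29.8) = 83.3.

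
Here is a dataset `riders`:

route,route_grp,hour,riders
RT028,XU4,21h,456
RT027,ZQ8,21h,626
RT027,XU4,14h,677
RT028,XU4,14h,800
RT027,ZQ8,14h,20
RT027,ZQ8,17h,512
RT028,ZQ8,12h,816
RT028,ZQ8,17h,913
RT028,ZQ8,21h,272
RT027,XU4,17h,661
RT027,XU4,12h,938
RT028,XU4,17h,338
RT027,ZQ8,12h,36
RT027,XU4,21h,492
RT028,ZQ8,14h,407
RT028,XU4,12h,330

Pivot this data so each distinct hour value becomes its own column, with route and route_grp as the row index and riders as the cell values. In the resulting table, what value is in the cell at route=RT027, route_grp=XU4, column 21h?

Wide layout: rows indexed by route and route_grp, columns are the 4 distinct hour values (21h, 14h, 17h, 12h).
Cell (route=RT027, route_grp=XU4, hour=21h) draws from the long row where route=RT027, route_grp=XU4 and hour=21h, which has riders=492.

492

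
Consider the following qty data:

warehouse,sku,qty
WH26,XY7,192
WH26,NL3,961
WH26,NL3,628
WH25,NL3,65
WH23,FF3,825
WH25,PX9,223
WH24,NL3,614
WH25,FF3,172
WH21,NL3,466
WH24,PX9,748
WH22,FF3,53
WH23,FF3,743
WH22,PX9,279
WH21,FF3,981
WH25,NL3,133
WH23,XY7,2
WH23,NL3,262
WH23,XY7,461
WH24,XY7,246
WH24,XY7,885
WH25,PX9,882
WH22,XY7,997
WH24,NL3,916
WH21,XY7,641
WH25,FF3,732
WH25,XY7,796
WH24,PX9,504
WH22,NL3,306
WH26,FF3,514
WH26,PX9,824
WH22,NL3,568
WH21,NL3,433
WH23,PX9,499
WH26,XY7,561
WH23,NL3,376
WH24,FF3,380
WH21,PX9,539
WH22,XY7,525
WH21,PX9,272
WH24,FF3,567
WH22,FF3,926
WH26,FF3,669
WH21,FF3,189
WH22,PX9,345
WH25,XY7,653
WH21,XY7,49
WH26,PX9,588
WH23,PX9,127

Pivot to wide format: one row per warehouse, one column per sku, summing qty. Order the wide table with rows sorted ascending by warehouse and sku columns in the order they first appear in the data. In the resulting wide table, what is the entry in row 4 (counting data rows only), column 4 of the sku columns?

1252

With rows sorted ascending by warehouse, row 4 is warehouse=WH24. sku columns in first-appearance order: XY7, NL3, FF3, PX9; column 4 is PX9.
Long rows with warehouse=WH24, sku=PX9: 748 + 504 = 1252.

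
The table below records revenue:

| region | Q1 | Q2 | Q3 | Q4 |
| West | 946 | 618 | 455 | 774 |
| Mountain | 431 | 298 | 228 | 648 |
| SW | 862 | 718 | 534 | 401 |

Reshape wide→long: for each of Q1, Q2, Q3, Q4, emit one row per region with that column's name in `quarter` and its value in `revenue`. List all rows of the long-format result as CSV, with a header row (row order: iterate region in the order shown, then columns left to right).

region,quarter,revenue
West,Q1,946
West,Q2,618
West,Q3,455
West,Q4,774
Mountain,Q1,431
Mountain,Q2,298
Mountain,Q3,228
Mountain,Q4,648
SW,Q1,862
SW,Q2,718
SW,Q3,534
SW,Q4,401

Each (region, column) pair becomes one row: 3 × 4 = 12 rows.
For example, (West, Q1) → revenue=946.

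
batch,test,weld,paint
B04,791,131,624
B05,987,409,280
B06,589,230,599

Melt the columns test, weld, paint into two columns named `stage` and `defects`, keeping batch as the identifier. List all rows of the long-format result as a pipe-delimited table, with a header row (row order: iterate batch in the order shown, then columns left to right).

Each (batch, column) pair becomes one row: 3 × 3 = 9 rows.
For example, (B04, test) → defects=791.

| batch | stage | defects |
| B04 | test | 791 |
| B04 | weld | 131 |
| B04 | paint | 624 |
| B05 | test | 987 |
| B05 | weld | 409 |
| B05 | paint | 280 |
| B06 | test | 589 |
| B06 | weld | 230 |
| B06 | paint | 599 |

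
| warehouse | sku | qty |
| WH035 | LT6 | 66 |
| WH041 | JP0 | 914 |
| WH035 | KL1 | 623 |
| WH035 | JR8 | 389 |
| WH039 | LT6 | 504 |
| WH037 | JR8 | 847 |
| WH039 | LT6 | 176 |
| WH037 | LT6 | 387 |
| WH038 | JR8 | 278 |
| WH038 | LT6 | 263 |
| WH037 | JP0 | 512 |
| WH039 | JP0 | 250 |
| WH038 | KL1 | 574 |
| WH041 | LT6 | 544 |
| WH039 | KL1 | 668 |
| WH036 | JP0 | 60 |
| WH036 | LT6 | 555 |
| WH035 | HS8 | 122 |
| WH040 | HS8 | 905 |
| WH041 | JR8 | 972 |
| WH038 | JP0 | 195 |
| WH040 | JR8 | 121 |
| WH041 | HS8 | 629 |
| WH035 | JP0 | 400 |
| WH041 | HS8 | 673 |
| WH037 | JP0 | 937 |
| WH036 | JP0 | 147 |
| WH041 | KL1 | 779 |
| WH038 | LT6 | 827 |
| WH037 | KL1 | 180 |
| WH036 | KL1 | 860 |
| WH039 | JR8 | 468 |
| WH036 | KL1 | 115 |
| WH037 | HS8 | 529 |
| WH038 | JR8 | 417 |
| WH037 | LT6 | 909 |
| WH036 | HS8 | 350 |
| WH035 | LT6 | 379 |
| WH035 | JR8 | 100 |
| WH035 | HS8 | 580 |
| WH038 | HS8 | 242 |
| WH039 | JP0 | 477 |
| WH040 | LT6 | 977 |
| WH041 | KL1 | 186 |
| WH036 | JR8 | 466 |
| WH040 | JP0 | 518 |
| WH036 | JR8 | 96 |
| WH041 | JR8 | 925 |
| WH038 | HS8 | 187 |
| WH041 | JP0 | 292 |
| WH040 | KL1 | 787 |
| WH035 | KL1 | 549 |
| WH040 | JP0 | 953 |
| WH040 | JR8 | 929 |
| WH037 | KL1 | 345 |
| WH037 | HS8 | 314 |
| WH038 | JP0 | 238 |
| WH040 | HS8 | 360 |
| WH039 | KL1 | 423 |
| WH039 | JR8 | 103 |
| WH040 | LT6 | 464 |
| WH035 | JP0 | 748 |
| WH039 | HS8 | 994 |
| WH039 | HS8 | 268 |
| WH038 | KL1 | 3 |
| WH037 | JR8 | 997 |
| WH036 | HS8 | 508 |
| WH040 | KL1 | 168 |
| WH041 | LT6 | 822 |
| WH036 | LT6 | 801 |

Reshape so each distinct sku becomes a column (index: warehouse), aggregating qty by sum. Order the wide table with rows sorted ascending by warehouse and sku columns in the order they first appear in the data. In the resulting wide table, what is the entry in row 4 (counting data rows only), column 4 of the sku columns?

695

With rows sorted ascending by warehouse, row 4 is warehouse=WH038. sku columns in first-appearance order: LT6, JP0, KL1, JR8, HS8; column 4 is JR8.
Long rows with warehouse=WH038, sku=JR8: 278 + 417 = 695.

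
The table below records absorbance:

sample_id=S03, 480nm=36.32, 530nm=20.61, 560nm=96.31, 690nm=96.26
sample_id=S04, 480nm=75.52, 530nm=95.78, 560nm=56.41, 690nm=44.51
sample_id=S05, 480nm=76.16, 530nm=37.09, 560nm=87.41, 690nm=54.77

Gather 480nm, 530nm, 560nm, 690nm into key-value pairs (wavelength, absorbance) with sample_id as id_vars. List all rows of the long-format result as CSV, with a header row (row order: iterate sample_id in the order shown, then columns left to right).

sample_id,wavelength,absorbance
S03,480nm,36.32
S03,530nm,20.61
S03,560nm,96.31
S03,690nm,96.26
S04,480nm,75.52
S04,530nm,95.78
S04,560nm,56.41
S04,690nm,44.51
S05,480nm,76.16
S05,530nm,37.09
S05,560nm,87.41
S05,690nm,54.77

Each (sample_id, column) pair becomes one row: 3 × 4 = 12 rows.
For example, (S03, 480nm) → absorbance=36.32.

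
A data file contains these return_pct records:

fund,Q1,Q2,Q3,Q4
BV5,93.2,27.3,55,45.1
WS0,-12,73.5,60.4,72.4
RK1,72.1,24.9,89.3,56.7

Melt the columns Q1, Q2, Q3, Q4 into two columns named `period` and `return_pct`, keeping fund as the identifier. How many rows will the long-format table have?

3 fund values × 4 melted columns = 12 rows.

12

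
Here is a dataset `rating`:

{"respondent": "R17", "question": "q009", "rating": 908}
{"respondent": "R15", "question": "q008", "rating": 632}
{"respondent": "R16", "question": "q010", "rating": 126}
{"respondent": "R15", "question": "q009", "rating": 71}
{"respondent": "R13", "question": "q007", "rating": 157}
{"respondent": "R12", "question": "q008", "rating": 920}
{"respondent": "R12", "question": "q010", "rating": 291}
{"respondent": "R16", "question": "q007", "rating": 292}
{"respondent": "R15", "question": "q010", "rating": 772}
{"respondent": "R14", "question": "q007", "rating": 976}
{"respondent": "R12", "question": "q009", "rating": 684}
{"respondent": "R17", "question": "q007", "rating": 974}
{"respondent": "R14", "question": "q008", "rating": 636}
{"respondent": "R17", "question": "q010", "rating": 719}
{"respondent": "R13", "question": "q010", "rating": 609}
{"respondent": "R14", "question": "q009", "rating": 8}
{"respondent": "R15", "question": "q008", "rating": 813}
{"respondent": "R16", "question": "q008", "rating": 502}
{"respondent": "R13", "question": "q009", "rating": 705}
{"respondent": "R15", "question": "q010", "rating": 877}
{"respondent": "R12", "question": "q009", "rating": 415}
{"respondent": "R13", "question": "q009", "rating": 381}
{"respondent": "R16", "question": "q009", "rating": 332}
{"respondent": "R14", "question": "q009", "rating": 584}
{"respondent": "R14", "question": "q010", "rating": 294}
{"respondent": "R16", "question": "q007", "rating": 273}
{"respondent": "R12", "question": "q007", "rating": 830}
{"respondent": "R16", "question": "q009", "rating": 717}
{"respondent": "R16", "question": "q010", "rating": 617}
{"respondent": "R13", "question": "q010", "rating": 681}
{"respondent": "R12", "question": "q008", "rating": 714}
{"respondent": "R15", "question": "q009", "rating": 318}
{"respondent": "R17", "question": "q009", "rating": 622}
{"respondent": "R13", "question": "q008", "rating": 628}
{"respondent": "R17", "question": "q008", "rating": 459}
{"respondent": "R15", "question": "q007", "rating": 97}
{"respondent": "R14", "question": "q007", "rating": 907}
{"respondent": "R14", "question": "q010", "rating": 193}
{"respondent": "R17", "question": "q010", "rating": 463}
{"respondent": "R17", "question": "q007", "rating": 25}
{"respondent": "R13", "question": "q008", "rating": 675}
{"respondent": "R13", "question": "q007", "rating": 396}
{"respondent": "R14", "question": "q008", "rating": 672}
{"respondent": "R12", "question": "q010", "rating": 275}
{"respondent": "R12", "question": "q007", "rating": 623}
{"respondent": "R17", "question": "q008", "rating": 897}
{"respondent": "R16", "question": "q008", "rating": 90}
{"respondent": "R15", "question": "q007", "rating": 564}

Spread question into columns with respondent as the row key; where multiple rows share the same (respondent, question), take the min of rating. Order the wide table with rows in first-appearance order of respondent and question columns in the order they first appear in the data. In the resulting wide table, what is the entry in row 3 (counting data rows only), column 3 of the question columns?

126

With rows in first-appearance order of respondent, row 3 is respondent=R16. question columns in first-appearance order: q009, q008, q010, q007; column 3 is q010.
Long rows with respondent=R16, question=q010: min(126, 617) = 126.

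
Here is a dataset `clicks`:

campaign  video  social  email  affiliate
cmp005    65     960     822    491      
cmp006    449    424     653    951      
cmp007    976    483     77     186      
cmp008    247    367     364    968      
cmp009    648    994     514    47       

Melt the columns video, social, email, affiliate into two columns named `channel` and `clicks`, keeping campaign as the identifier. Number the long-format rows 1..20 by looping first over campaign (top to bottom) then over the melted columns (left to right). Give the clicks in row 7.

20 rows total (5 × 4). Row 7: index ⌊(7-1)/4⌋ = 1 into campaign → cmp006; (7-1) mod 4 = 2 into the melted columns → email.
So row 7 is (cmp006, email, 653); clicks = 653.

653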